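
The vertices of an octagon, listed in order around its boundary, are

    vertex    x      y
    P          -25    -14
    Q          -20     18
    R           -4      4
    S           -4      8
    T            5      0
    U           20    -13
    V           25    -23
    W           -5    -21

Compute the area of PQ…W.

Apply the shoelace formula: 2A = Σ (x_i·y_{i+1} − x_{i+1}·y_i), indices taken mod 8.
Σ = (-730) + (-8) + (-16) + (-40) + (-65) + (-135) + (-640) + (-455) = -2089
Area = |Σ|/2 = 1044.5.

1044.5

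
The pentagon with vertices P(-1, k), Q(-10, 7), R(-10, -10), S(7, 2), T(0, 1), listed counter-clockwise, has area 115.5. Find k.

1

Write out the shoelace sum; only the two edges meeting at P involve k:
2·Area = [(0·k − (-1)·1) + ((-1)·7 − (-10)·k)] + 227
       = 10·k + 221 = 231
⇒ k = 1.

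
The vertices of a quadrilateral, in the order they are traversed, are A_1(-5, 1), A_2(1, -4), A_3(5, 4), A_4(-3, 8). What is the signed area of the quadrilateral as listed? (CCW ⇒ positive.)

Apply the surveyor's formula: 2A = Σ (x_i·y_{i+1} − x_{i+1}·y_i), indices taken mod 4.
Σ = (19) + (24) + (52) + (37) = 132
Signed area = Σ/2 = 66 (positive ⇒ counter-clockwise traversal).

66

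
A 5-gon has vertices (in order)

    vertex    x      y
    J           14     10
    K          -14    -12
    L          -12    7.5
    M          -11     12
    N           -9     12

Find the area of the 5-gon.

310.25

Apply the shoelace formula: 2A = Σ (x_i·y_{i+1} − x_{i+1}·y_i), indices taken mod 5.
Σ = (-28) + (-249) + (-61.5) + (-24) + (-258) = -620.5
Area = |Σ|/2 = 310.25.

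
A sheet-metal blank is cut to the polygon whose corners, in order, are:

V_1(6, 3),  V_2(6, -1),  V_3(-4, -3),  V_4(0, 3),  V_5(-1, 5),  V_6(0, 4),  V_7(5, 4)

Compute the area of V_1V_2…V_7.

Apply the shoelace (surveyor's) formula: 2A = Σ (x_i·y_{i+1} − x_{i+1}·y_i), indices taken mod 7.
Σ = (-24) + (-22) + (-12) + (3) + (-4) + (-20) + (-9) = -88
Area = |Σ|/2 = 44.

44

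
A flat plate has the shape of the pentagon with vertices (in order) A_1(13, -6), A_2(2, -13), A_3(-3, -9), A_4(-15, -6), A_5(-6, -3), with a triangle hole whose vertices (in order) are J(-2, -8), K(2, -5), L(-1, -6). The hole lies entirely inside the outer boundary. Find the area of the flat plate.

Outer boundary:
A_1→A_2: (13)(-13) − (2)(-6) = -157
A_2→A_3: (2)(-9) − (-3)(-13) = -57
A_3→A_4: (-3)(-6) − (-15)(-9) = -117
A_4→A_5: (-15)(-3) − (-6)(-6) = 9
A_5→A_1: (-6)(-6) − (13)(-3) = 75
Σ = -247
Area = |Σ|/2 = 123.5.
Hole:
Apply the surveyor's formula: 2A = Σ (x_i·y_{i+1} − x_{i+1}·y_i), indices taken mod 3.
Σ = (26) + (-17) + (-4) = 5
Area = |Σ|/2 = 2.5.
Net area = 123.5 − 2.5 = 121.

121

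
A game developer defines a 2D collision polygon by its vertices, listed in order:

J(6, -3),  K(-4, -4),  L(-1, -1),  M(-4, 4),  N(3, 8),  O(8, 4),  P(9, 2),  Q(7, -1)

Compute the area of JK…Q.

99

J→K: (6)(-4) − (-4)(-3) = -36
K→L: (-4)(-1) − (-1)(-4) = 0
L→M: (-1)(4) − (-4)(-1) = -8
M→N: (-4)(8) − (3)(4) = -44
N→O: (3)(4) − (8)(8) = -52
O→P: (8)(2) − (9)(4) = -20
P→Q: (9)(-1) − (7)(2) = -23
Q→J: (7)(-3) − (6)(-1) = -15
Σ = -198
Area = |Σ|/2 = 99.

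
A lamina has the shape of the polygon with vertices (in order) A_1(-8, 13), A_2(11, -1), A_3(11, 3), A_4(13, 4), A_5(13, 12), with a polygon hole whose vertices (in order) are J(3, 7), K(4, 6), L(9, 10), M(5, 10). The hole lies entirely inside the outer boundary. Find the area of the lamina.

131

Outer boundary:
Σ = (-135) + (44) + (5) + (104) + (265) = 283
Area = |Σ|/2 = 141.5.
Hole:
Σ = (-10) + (-14) + (40) + (5) = 21
Area = |Σ|/2 = 10.5.
Net area = 141.5 − 10.5 = 131.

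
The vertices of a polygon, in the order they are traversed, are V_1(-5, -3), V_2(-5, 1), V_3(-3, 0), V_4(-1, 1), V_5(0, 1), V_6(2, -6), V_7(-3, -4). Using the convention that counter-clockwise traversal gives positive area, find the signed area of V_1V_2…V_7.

-30

Apply the surveyor's formula: 2A = Σ (x_i·y_{i+1} − x_{i+1}·y_i), indices taken mod 7.
V_1→V_2: (-5)(1) − (-5)(-3) = -20
V_2→V_3: (-5)(0) − (-3)(1) = 3
V_3→V_4: (-3)(1) − (-1)(0) = -3
V_4→V_5: (-1)(1) − (0)(1) = -1
V_5→V_6: (0)(-6) − (2)(1) = -2
V_6→V_7: (2)(-4) − (-3)(-6) = -26
V_7→V_1: (-3)(-3) − (-5)(-4) = -11
Σ = -60
Signed area = Σ/2 = -30 (negative ⇒ clockwise traversal).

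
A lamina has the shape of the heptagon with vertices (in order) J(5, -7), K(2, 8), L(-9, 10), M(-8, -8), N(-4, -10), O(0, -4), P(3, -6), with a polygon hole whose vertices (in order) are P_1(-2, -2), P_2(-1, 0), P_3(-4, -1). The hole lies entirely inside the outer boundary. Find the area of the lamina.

Outer boundary:
Σ = (54) + (92) + (152) + (48) + (16) + (12) + (9) = 383
Area = |Σ|/2 = 191.5.
Hole:
Apply Gauss's area formula: 2A = Σ (x_i·y_{i+1} − x_{i+1}·y_i), indices taken mod 3.
Σ = (-2) + (1) + (6) = 5
Area = |Σ|/2 = 2.5.
Net area = 191.5 − 2.5 = 189.

189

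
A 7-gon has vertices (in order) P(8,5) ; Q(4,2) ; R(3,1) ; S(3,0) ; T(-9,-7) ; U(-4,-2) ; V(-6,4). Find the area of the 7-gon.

65

Cross-terms: -4, -2, -3, -21, -10, -28, -62  ⇒  Σ = -130
Area = |Σ|/2 = 65.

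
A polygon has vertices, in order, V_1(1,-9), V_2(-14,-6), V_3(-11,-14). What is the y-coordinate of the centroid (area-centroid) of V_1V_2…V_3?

-29/3

Apply the surveyor's formula. First the cross-terms c_i = x_i·y_{i+1} − x_{i+1}·y_i:
  -132, 130, 113  ⇒  2A = 111, A = 55.5.
Then Σ (y_i + y_{i+1})·c_i = -3219, so ȳ = -3219 / (6·55.5) = -29/3.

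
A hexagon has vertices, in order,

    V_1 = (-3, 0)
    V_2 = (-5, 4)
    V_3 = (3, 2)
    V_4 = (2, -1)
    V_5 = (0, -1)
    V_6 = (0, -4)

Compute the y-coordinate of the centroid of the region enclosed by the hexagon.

9/11

Apply the shoelace formula. First the cross-terms c_i = x_i·y_{i+1} − x_{i+1}·y_i:
  -12, -22, -7, -2, 0, -12  ⇒  2A = -55, A = -27.5.
Then Σ (y_i + y_{i+1})·c_i = -135, so ȳ = -135 / (6·(-27.5)) = 9/11.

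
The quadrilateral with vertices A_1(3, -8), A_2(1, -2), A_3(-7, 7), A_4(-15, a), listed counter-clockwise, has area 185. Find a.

-15

The doubled signed area Σ (x_i y_{i+1} − x_{i+1} y_i) is linear in a.
With a=0 it equals 220; the coefficient of a is -10 (from the two edges through A_4).
So -10·a + 220 = 2·185 = 370 ⇒ a = -15.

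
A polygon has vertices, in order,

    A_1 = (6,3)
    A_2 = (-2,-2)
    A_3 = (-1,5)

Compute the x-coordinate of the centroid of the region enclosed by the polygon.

Apply Gauss's area formula. First the cross-terms c_i = x_i·y_{i+1} − x_{i+1}·y_i:
  -6, -12, -33  ⇒  2A = -51, A = -25.5.
Then Σ (x_i + x_{i+1})·c_i = -153, so x̄ = -153 / (6·(-25.5)) = 1.

1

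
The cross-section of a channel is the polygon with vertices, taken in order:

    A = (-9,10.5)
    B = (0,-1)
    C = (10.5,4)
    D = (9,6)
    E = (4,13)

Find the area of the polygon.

Apply Gauss's area formula: 2A = Σ (x_i·y_{i+1} − x_{i+1}·y_i), indices taken mod 5.
Cross-terms: 9, 10.5, 27, 93, 159  ⇒  Σ = 298.5
Area = |Σ|/2 = 149.25.

149.25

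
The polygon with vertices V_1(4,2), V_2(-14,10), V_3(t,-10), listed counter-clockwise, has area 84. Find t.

10

The doubled signed area Σ (x_i y_{i+1} − x_{i+1} y_i) is linear in t.
With t=0 it equals 248; the coefficient of t is -8 (from the two edges through V_3).
So -8·t + 248 = 2·84 = 168 ⇒ t = 10.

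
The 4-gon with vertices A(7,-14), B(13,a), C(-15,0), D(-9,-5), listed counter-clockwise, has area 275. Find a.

The doubled signed area Σ (x_i y_{i+1} − x_{i+1} y_i) is linear in a.
With a=0 it equals 418; the coefficient of a is 22 (from the two edges through B).
So 22·a + 418 = 2·275 = 550 ⇒ a = 6.

6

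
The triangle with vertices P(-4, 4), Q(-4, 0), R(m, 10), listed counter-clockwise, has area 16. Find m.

Write out the shoelace sum; only the two edges meeting at R involve m:
2·Area = [((-4)·10 − m·0) + (m·4 − (-4)·10)] + 16
       = 4·m + 16 = 32
⇒ m = 4.

4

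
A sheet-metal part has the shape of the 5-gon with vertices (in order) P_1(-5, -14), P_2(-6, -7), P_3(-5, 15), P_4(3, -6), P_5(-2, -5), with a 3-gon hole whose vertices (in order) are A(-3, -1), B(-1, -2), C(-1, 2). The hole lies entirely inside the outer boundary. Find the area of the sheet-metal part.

Outer boundary:
Cross-terms: -49, -125, -15, -27, 3  ⇒  Σ = -213
Area = |Σ|/2 = 106.5.
Hole:
Apply the shoelace (surveyor's) formula: 2A = Σ (x_i·y_{i+1} − x_{i+1}·y_i), indices taken mod 3.
A→B: (-3)(-2) − (-1)(-1) = 5
B→C: (-1)(2) − (-1)(-2) = -4
C→A: (-1)(-1) − (-3)(2) = 7
Σ = 8
Area = |Σ|/2 = 4.
Net area = 106.5 − 4 = 102.5.

102.5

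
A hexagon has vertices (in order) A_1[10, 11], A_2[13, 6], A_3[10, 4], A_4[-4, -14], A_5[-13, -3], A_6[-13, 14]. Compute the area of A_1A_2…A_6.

444.5

Σ = (-83) + (-8) + (-124) + (-170) + (-221) + (-283) = -889
Area = |Σ|/2 = 444.5.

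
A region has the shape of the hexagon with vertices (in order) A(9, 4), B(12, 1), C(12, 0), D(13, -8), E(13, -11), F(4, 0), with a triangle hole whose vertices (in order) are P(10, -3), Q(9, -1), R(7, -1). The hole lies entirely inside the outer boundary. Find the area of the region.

Outer boundary:
Apply the surveyor's formula: 2A = Σ (x_i·y_{i+1} − x_{i+1}·y_i), indices taken mod 6.
A→B: (9)(1) − (12)(4) = -39
B→C: (12)(0) − (12)(1) = -12
C→D: (12)(-8) − (13)(0) = -96
D→E: (13)(-11) − (13)(-8) = -39
E→F: (13)(0) − (4)(-11) = 44
F→A: (4)(4) − (9)(0) = 16
Σ = -126
Area = |Σ|/2 = 63.
Hole:
Apply the shoelace (surveyor's) formula: 2A = Σ (x_i·y_{i+1} − x_{i+1}·y_i), indices taken mod 3.
Cross-terms: 17, -2, -11  ⇒  Σ = 4
Area = |Σ|/2 = 2.
Net area = 63 − 2 = 61.

61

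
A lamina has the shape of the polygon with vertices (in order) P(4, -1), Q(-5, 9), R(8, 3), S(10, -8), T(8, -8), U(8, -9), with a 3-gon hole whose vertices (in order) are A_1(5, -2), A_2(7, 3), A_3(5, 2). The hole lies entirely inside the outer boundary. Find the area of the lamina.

69

Outer boundary:
Apply the shoelace formula: 2A = Σ (x_i·y_{i+1} − x_{i+1}·y_i), indices taken mod 6.
P→Q: (4)(9) − (-5)(-1) = 31
Q→R: (-5)(3) − (8)(9) = -87
R→S: (8)(-8) − (10)(3) = -94
S→T: (10)(-8) − (8)(-8) = -16
T→U: (8)(-9) − (8)(-8) = -8
U→P: (8)(-1) − (4)(-9) = 28
Σ = -146
Area = |Σ|/2 = 73.
Hole:
Σ = (29) + (-1) + (-20) = 8
Area = |Σ|/2 = 4.
Net area = 73 − 4 = 69.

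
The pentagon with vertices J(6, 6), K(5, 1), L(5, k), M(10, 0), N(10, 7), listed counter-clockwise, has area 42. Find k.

-5

The doubled signed area Σ (x_i y_{i+1} − x_{i+1} y_i) is linear in k.
With k=0 it equals 59; the coefficient of k is -5 (from the two edges through L).
So -5·k + 59 = 2·42 = 84 ⇒ k = -5.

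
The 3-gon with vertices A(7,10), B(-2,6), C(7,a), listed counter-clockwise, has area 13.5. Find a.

7

The doubled signed area Σ (x_i y_{i+1} − x_{i+1} y_i) is linear in a.
With a=0 it equals 90; the coefficient of a is -9 (from the two edges through C).
So -9·a + 90 = 2·13.5 = 27 ⇒ a = 7.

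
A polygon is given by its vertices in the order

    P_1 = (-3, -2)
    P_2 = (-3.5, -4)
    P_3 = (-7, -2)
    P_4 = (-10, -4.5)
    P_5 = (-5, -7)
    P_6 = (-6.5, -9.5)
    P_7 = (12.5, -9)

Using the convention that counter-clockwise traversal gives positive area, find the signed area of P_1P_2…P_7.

Σ = (5) + (-21) + (11.5) + (47.5) + (2) + (177.25) + (-52) = 170.25
Signed area = Σ/2 = 85.125 (positive ⇒ counter-clockwise traversal).

85.125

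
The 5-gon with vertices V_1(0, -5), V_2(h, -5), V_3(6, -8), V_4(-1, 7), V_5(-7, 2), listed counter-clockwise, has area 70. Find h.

2

Write out the shoelace sum; only the two edges meeting at V_2 involve h:
2·Area = [(0·(-5) − h·(-5)) + (h·(-8) − 6·(-5))] + 116
       = -3·h + 146 = 140
⇒ h = 2.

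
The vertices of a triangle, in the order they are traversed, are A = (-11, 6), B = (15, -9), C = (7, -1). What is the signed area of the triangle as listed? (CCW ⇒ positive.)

44

Cross-terms: 9, 48, 31  ⇒  Σ = 88
Signed area = Σ/2 = 44 (positive ⇒ counter-clockwise traversal).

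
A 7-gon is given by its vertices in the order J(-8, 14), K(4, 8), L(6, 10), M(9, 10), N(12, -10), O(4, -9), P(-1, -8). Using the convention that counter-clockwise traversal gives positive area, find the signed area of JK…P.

-277.5

Σ = (-120) + (-8) + (-30) + (-210) + (-68) + (-41) + (-78) = -555
Signed area = Σ/2 = -277.5 (negative ⇒ clockwise traversal).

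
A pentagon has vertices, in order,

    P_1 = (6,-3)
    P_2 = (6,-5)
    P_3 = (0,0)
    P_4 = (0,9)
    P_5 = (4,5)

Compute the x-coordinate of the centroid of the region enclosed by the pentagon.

Apply the shoelace (surveyor's) formula. First the cross-terms c_i = x_i·y_{i+1} − x_{i+1}·y_i:
  -12, 0, 0, -36, -42  ⇒  2A = -90, A = -45.
Then Σ (x_i + x_{i+1})·c_i = -708, so x̄ = -708 / (6·(-45)) = 118/45.

118/45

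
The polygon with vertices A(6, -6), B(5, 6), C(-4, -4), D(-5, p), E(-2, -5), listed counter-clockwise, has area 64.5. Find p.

-6

The doubled signed area Σ (x_i y_{i+1} − x_{i+1} y_i) is linear in p.
With p=0 it equals 117; the coefficient of p is -2 (from the two edges through D).
So -2·p + 117 = 2·64.5 = 129 ⇒ p = -6.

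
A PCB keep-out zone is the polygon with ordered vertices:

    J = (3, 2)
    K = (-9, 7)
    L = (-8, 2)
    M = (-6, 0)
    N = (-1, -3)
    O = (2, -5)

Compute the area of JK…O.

68.5

J→K: (3)(7) − (-9)(2) = 39
K→L: (-9)(2) − (-8)(7) = 38
L→M: (-8)(0) − (-6)(2) = 12
M→N: (-6)(-3) − (-1)(0) = 18
N→O: (-1)(-5) − (2)(-3) = 11
O→J: (2)(2) − (3)(-5) = 19
Σ = 137
Area = |Σ|/2 = 68.5.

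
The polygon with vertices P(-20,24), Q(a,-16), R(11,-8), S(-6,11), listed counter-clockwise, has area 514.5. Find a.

The doubled signed area Σ (x_i y_{i+1} − x_{i+1} y_i) is linear in a.
With a=0 it equals 645; the coefficient of a is -32 (from the two edges through Q).
So -32·a + 645 = 2·514.5 = 1029 ⇒ a = -12.

-12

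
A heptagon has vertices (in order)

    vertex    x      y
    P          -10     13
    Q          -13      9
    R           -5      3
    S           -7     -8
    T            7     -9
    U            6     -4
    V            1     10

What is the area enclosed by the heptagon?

234

Apply the shoelace (surveyor's) formula: 2A = Σ (x_i·y_{i+1} − x_{i+1}·y_i), indices taken mod 7.
Σ = (79) + (6) + (61) + (119) + (26) + (64) + (113) = 468
Area = |Σ|/2 = 234.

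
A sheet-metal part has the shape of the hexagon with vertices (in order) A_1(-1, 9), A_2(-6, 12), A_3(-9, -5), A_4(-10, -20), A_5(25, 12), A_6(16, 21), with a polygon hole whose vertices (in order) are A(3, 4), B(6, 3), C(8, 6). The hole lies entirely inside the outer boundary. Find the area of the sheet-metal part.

Outer boundary:
A_1→A_2: (-1)(12) − (-6)(9) = 42
A_2→A_3: (-6)(-5) − (-9)(12) = 138
A_3→A_4: (-9)(-20) − (-10)(-5) = 130
A_4→A_5: (-10)(12) − (25)(-20) = 380
A_5→A_6: (25)(21) − (16)(12) = 333
A_6→A_1: (16)(9) − (-1)(21) = 165
Σ = 1188
Area = |Σ|/2 = 594.
Hole:
Apply Gauss's area formula: 2A = Σ (x_i·y_{i+1} − x_{i+1}·y_i), indices taken mod 3.
A→B: (3)(3) − (6)(4) = -15
B→C: (6)(6) − (8)(3) = 12
C→A: (8)(4) − (3)(6) = 14
Σ = 11
Area = |Σ|/2 = 5.5.
Net area = 594 − 5.5 = 588.5.

588.5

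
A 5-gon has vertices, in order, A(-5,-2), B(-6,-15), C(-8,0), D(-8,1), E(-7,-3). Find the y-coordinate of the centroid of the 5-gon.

Apply the shoelace formula. First the cross-terms c_i = x_i·y_{i+1} − x_{i+1}·y_i:
  63, -120, -8, 31, -1  ⇒  2A = -35, A = -17.5.
Then Σ (y_i + y_{i+1})·c_i = 664, so ȳ = 664 / (6·(-17.5)) = -664/105.

-664/105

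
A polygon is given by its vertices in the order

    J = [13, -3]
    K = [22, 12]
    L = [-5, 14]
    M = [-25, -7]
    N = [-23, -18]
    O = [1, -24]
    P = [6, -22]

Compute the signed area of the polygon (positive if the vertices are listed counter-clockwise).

Apply the shoelace formula: 2A = Σ (x_i·y_{i+1} − x_{i+1}·y_i), indices taken mod 7.
Cross-terms: 222, 368, 385, 289, 570, 122, 268  ⇒  Σ = 2224
Signed area = Σ/2 = 1112 (positive ⇒ counter-clockwise traversal).

1112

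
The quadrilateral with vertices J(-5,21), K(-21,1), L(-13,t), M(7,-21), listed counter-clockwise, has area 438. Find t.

-4

Write out the shoelace sum; only the two edges meeting at L involve t:
2·Area = [((-21)·t − (-13)·1) + ((-13)·(-21) − 7·t)] + 478
       = -28·t + 764 = 876
⇒ t = -4.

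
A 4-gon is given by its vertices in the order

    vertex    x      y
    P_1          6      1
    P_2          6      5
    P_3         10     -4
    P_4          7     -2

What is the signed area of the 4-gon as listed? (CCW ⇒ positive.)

Apply Gauss's area formula: 2A = Σ (x_i·y_{i+1} − x_{i+1}·y_i), indices taken mod 4.
Σ = (24) + (-74) + (8) + (19) = -23
Signed area = Σ/2 = -11.5 (negative ⇒ clockwise traversal).

-11.5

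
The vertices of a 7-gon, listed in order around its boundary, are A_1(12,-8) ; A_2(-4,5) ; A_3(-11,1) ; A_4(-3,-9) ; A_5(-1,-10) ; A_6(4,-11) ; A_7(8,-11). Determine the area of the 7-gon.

Apply Gauss's area formula: 2A = Σ (x_i·y_{i+1} − x_{i+1}·y_i), indices taken mod 7.
A_1→A_2: (12)(5) − (-4)(-8) = 28
A_2→A_3: (-4)(1) − (-11)(5) = 51
A_3→A_4: (-11)(-9) − (-3)(1) = 102
A_4→A_5: (-3)(-10) − (-1)(-9) = 21
A_5→A_6: (-1)(-11) − (4)(-10) = 51
A_6→A_7: (4)(-11) − (8)(-11) = 44
A_7→A_1: (8)(-8) − (12)(-11) = 68
Σ = 365
Area = |Σ|/2 = 182.5.

182.5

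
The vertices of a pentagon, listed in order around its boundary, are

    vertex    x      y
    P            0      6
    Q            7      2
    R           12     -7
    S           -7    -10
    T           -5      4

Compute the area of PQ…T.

196

Apply the surveyor's formula: 2A = Σ (x_i·y_{i+1} − x_{i+1}·y_i), indices taken mod 5.
P→Q: (0)(2) − (7)(6) = -42
Q→R: (7)(-7) − (12)(2) = -73
R→S: (12)(-10) − (-7)(-7) = -169
S→T: (-7)(4) − (-5)(-10) = -78
T→P: (-5)(6) − (0)(4) = -30
Σ = -392
Area = |Σ|/2 = 196.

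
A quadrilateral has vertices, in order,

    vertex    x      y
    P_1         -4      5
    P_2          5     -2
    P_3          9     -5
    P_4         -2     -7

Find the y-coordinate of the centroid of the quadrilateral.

-190/81

Apply Gauss's area formula. First the cross-terms c_i = x_i·y_{i+1} − x_{i+1}·y_i:
  -17, -7, -73, -38  ⇒  2A = -135, A = -67.5.
Then Σ (y_i + y_{i+1})·c_i = 950, so ȳ = 950 / (6·(-67.5)) = -190/81.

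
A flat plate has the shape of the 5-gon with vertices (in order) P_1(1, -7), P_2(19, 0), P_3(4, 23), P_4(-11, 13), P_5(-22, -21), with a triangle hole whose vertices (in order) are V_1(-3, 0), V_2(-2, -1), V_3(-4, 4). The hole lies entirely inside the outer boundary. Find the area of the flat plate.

782

Outer boundary:
P_1→P_2: (1)(0) − (19)(-7) = 133
P_2→P_3: (19)(23) − (4)(0) = 437
P_3→P_4: (4)(13) − (-11)(23) = 305
P_4→P_5: (-11)(-21) − (-22)(13) = 517
P_5→P_1: (-22)(-7) − (1)(-21) = 175
Σ = 1567
Area = |Σ|/2 = 783.5.
Hole:
Σ = (3) + (-12) + (12) = 3
Area = |Σ|/2 = 1.5.
Net area = 783.5 − 1.5 = 782.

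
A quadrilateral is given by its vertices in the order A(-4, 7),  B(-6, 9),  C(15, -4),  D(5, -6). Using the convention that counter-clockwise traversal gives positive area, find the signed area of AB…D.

A→B: (-4)(9) − (-6)(7) = 6
B→C: (-6)(-4) − (15)(9) = -111
C→D: (15)(-6) − (5)(-4) = -70
D→A: (5)(7) − (-4)(-6) = 11
Σ = -164
Signed area = Σ/2 = -82 (negative ⇒ clockwise traversal).

-82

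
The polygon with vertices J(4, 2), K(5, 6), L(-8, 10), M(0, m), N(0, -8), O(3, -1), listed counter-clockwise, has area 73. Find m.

The doubled signed area Σ (x_i y_{i+1} − x_{i+1} y_i) is linear in m.
With m=0 it equals 146; the coefficient of m is -8 (from the two edges through M).
So -8·m + 146 = 2·73 = 146 ⇒ m = 0.

0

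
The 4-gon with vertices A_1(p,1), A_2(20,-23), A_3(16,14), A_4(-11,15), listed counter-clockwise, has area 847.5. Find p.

-18

Write out the shoelace sum; only the two edges meeting at A_1 involve p:
2·Area = [((-11)·1 − p·15) + (p·(-23) − 20·1)] + 1042
       = -38·p + 1011 = 1695
⇒ p = -18.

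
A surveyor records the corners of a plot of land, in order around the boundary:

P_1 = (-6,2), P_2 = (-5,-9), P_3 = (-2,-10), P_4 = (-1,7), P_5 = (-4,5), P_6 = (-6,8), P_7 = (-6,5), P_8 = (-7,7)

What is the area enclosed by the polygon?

Apply the shoelace (surveyor's) formula: 2A = Σ (x_i·y_{i+1} − x_{i+1}·y_i), indices taken mod 8.
Σ = (64) + (32) + (-24) + (23) + (-2) + (18) + (-7) + (28) = 132
Area = |Σ|/2 = 66.

66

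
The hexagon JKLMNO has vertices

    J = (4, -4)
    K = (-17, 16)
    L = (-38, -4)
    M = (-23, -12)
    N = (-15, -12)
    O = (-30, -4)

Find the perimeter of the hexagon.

134

|JK| = √((-21)² + (20)²) = √841 = 29
|KL| = √((-21)² + (-20)²) = √841 = 29
|LM| = √((15)² + (-8)²) = √289 = 17
|MN| = √((8)² + (0)²) = √64 = 8
|NO| = √((-15)² + (8)²) = √289 = 17
|OJ| = √((34)² + (0)²) = √1156 = 34
Perimeter = 29 + 29 + 17 + 8 + 17 + 34 = 134.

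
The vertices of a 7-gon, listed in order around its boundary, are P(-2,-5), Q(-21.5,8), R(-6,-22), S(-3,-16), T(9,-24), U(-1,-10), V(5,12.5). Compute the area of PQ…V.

283.5

Σ = (-123.5) + (521) + (30) + (216) + (-114) + (37.5) + (0) = 567
Area = |Σ|/2 = 283.5.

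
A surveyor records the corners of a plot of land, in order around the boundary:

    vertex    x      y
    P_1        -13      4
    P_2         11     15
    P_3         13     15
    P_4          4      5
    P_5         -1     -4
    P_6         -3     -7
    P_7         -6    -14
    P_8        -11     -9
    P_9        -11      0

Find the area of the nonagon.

261.5

Σ = (-239) + (-30) + (5) + (-11) + (-5) + (0) + (-100) + (-99) + (-44) = -523
Area = |Σ|/2 = 261.5.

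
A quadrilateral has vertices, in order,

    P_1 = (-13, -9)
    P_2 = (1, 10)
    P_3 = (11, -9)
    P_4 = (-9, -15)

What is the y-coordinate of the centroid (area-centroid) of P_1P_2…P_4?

Apply Gauss's area formula. First the cross-terms c_i = x_i·y_{i+1} − x_{i+1}·y_i:
  -121, -119, -246, -114  ⇒  2A = -600, A = -300.
Then Σ (y_i + y_{i+1})·c_i = 8400, so ȳ = 8400 / (6·(-300)) = -14/3.

-14/3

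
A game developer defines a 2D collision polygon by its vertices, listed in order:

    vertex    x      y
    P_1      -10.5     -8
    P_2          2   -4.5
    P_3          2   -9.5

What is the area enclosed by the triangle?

Apply the shoelace formula: 2A = Σ (x_i·y_{i+1} − x_{i+1}·y_i), indices taken mod 3.
Cross-terms: 63.25, -10, -115.75  ⇒  Σ = -62.5
Area = |Σ|/2 = 31.25.

31.25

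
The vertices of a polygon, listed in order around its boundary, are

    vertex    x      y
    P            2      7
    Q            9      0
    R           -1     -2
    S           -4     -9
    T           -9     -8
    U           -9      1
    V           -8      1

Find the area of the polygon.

134.5

Cross-terms: -63, -18, 1, -49, -81, -1, -58  ⇒  Σ = -269
Area = |Σ|/2 = 134.5.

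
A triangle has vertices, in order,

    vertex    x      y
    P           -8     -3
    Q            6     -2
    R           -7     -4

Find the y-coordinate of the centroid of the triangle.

Apply Gauss's area formula. First the cross-terms c_i = x_i·y_{i+1} − x_{i+1}·y_i:
  34, -38, -11  ⇒  2A = -15, A = -7.5.
Then Σ (y_i + y_{i+1})·c_i = 135, so ȳ = 135 / (6·(-7.5)) = -3.

-3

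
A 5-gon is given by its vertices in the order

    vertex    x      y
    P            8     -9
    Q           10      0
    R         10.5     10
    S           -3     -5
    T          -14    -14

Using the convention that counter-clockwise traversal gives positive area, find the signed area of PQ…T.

188.75

Apply the shoelace (surveyor's) formula: 2A = Σ (x_i·y_{i+1} − x_{i+1}·y_i), indices taken mod 5.
Σ = (90) + (100) + (-22.5) + (-28) + (238) = 377.5
Signed area = Σ/2 = 188.75 (positive ⇒ counter-clockwise traversal).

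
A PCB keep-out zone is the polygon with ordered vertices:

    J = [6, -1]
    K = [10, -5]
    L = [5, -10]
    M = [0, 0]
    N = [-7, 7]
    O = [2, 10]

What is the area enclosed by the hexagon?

Σ = (-20) + (-75) + (0) + (0) + (-84) + (-62) = -241
Area = |Σ|/2 = 120.5.

120.5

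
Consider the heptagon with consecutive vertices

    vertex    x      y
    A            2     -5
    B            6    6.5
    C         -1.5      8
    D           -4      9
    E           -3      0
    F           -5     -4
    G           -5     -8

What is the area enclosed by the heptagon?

Σ = (43) + (57.75) + (18.5) + (27) + (12) + (20) + (41) = 219.25
Area = |Σ|/2 = 109.625.

109.625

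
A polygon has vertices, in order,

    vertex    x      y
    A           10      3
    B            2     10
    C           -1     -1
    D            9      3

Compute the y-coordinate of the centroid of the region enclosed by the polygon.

Apply Gauss's area formula. First the cross-terms c_i = x_i·y_{i+1} − x_{i+1}·y_i:
  94, 8, 6, -3  ⇒  2A = 105, A = 52.5.
Then Σ (y_i + y_{i+1})·c_i = 1288, so ȳ = 1288 / (6·52.5) = 184/45.

184/45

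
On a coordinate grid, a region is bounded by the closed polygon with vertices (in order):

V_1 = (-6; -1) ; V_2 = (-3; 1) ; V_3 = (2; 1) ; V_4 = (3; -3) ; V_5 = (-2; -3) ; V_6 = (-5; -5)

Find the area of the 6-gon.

Cross-terms: -9, -5, -9, -15, -5, -25  ⇒  Σ = -68
Area = |Σ|/2 = 34.

34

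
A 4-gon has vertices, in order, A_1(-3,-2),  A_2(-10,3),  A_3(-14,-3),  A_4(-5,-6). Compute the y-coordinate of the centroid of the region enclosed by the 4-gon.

Apply the surveyor's formula. First the cross-terms c_i = x_i·y_{i+1} − x_{i+1}·y_i:
  -29, 72, 69, -8  ⇒  2A = 104, A = 52.
Then Σ (y_i + y_{i+1})·c_i = -586, so ȳ = -586 / (6·52) = -293/156.

-293/156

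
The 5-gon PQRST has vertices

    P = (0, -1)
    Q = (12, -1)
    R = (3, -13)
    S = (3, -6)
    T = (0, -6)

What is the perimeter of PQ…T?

42

|PQ| = √((12)² + (0)²) = √144 = 12
|QR| = √((-9)² + (-12)²) = √225 = 15
|RS| = √((0)² + (7)²) = √49 = 7
|ST| = √((-3)² + (0)²) = √9 = 3
|TP| = √((0)² + (5)²) = √25 = 5
Perimeter = 12 + 15 + 7 + 3 + 5 = 42.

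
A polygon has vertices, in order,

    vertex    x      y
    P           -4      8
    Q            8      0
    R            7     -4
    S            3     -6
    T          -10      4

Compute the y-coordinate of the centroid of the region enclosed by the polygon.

Apply the shoelace (surveyor's) formula. First the cross-terms c_i = x_i·y_{i+1} − x_{i+1}·y_i:
  -64, -32, -30, -48, -64  ⇒  2A = -238, A = -119.
Then Σ (y_i + y_{i+1})·c_i = -756, so ȳ = -756 / (6·(-119)) = 18/17.

18/17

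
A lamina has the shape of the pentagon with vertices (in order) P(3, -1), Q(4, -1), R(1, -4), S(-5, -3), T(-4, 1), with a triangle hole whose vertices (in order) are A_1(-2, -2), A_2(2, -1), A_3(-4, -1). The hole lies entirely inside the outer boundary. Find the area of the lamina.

Outer boundary:
Apply the shoelace (surveyor's) formula: 2A = Σ (x_i·y_{i+1} − x_{i+1}·y_i), indices taken mod 5.
Σ = (1) + (-15) + (-23) + (-17) + (1) = -53
Area = |Σ|/2 = 26.5.
Hole:
Apply Gauss's area formula: 2A = Σ (x_i·y_{i+1} − x_{i+1}·y_i), indices taken mod 3.
Σ = (6) + (-6) + (6) = 6
Area = |Σ|/2 = 3.
Net area = 26.5 − 3 = 23.5.

23.5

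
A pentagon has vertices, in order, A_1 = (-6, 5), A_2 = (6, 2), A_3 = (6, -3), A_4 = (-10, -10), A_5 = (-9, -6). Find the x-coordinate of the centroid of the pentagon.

-85/39

Apply the shoelace formula. First the cross-terms c_i = x_i·y_{i+1} − x_{i+1}·y_i:
  -42, -30, -90, -30, -81  ⇒  2A = -273, A = -136.5.
Then Σ (x_i + x_{i+1})·c_i = 1785, so x̄ = 1785 / (6·(-136.5)) = -85/39.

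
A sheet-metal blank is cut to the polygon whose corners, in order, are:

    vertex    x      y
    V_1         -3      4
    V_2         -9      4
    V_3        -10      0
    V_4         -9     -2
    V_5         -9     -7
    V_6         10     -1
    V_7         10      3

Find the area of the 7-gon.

Σ = (24) + (40) + (20) + (45) + (79) + (40) + (49) = 297
Area = |Σ|/2 = 148.5.

148.5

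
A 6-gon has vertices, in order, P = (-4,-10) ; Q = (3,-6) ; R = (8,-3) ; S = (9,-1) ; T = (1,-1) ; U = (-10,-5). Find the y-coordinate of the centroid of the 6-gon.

Apply the shoelace formula. First the cross-terms c_i = x_i·y_{i+1} − x_{i+1}·y_i:
  54, 39, 19, -8, -15, 80  ⇒  2A = 169, A = 84.5.
Then Σ (y_i + y_{i+1})·c_i = -2385, so ȳ = -2385 / (6·84.5) = -795/169.

-795/169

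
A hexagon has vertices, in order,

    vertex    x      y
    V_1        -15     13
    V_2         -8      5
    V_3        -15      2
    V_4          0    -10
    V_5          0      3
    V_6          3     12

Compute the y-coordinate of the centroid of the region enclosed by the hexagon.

725/192

Apply the shoelace (surveyor's) formula. First the cross-terms c_i = x_i·y_{i+1} − x_{i+1}·y_i:
  29, 59, 150, 0, -9, 219  ⇒  2A = 448, A = 224.
Then Σ (y_i + y_{i+1})·c_i = 5075, so ȳ = 5075 / (6·224) = 725/192.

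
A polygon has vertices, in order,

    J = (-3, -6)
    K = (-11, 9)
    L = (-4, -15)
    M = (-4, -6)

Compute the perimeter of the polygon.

52

|JK| = √((-8)² + (15)²) = √289 = 17
|KL| = √((7)² + (-24)²) = √625 = 25
|LM| = √((0)² + (9)²) = √81 = 9
|MJ| = √((1)² + (0)²) = √1 = 1
Perimeter = 17 + 25 + 9 + 1 = 52.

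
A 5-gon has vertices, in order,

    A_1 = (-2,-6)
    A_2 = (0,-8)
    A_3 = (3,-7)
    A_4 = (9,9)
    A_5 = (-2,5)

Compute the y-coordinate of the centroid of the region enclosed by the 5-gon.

Apply the shoelace formula. First the cross-terms c_i = x_i·y_{i+1} − x_{i+1}·y_i:
  16, 24, 90, 63, 22  ⇒  2A = 215, A = 107.5.
Then Σ (y_i + y_{i+1})·c_i = 456, so ȳ = 456 / (6·107.5) = 152/215.

152/215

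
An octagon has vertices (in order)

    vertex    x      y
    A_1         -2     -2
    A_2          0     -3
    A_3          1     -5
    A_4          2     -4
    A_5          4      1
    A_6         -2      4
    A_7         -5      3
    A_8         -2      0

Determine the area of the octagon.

37.5

Apply Gauss's area formula: 2A = Σ (x_i·y_{i+1} − x_{i+1}·y_i), indices taken mod 8.
Σ = (6) + (3) + (6) + (18) + (18) + (14) + (6) + (4) = 75
Area = |Σ|/2 = 37.5.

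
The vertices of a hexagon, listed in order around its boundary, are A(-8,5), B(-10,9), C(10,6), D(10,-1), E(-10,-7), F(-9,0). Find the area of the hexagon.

215

Apply the shoelace formula: 2A = Σ (x_i·y_{i+1} − x_{i+1}·y_i), indices taken mod 6.
Σ = (-22) + (-150) + (-70) + (-80) + (-63) + (-45) = -430
Area = |Σ|/2 = 215.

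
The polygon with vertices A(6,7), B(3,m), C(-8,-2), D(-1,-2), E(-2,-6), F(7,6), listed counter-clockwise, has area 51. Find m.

5

The doubled signed area Σ (x_i y_{i+1} − x_{i+1} y_i) is linear in m.
With m=0 it equals 32; the coefficient of m is 14 (from the two edges through B).
So 14·m + 32 = 2·51 = 102 ⇒ m = 5.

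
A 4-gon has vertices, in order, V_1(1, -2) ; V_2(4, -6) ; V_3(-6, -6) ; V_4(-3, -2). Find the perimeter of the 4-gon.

24

|V_1V_2| = √((3)² + (-4)²) = √25 = 5
|V_2V_3| = √((-10)² + (0)²) = √100 = 10
|V_3V_4| = √((3)² + (4)²) = √25 = 5
|V_4V_1| = √((4)² + (0)²) = √16 = 4
Perimeter = 5 + 10 + 5 + 4 = 24.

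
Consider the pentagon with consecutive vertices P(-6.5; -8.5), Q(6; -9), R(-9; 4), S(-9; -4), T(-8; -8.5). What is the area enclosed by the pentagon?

90.875

Apply the surveyor's formula: 2A = Σ (x_i·y_{i+1} − x_{i+1}·y_i), indices taken mod 5.
Cross-terms: 109.5, -57, 72, 44.5, 12.75  ⇒  Σ = 181.75
Area = |Σ|/2 = 90.875.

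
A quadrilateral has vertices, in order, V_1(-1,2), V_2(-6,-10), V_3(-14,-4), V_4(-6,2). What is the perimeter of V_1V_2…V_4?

|V_1V_2| = √((-5)² + (-12)²) = √169 = 13
|V_2V_3| = √((-8)² + (6)²) = √100 = 10
|V_3V_4| = √((8)² + (6)²) = √100 = 10
|V_4V_1| = √((5)² + (0)²) = √25 = 5
Perimeter = 13 + 10 + 10 + 5 = 38.

38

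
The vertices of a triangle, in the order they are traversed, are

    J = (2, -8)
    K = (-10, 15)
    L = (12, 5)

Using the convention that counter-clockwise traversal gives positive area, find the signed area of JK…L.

Apply Gauss's area formula: 2A = Σ (x_i·y_{i+1} − x_{i+1}·y_i), indices taken mod 3.
J→K: (2)(15) − (-10)(-8) = -50
K→L: (-10)(5) − (12)(15) = -230
L→J: (12)(-8) − (2)(5) = -106
Σ = -386
Signed area = Σ/2 = -193 (negative ⇒ clockwise traversal).

-193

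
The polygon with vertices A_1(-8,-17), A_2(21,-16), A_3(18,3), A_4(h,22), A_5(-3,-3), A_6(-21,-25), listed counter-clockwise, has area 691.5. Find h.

Write out the shoelace sum; only the two edges meeting at A_4 involve h:
2·Area = [(18·22 − h·3) + (h·(-3) − (-3)·22)] + 1005
       = -6·h + 1467 = 1383
⇒ h = 14.

14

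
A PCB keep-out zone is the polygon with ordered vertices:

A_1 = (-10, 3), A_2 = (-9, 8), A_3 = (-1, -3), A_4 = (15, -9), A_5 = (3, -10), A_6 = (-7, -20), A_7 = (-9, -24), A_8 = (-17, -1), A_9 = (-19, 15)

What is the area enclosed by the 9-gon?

Apply the shoelace (surveyor's) formula: 2A = Σ (x_i·y_{i+1} − x_{i+1}·y_i), indices taken mod 9.
Cross-terms: -53, 35, 54, -123, -130, -12, -399, -274, 93  ⇒  Σ = -809
Area = |Σ|/2 = 404.5.

404.5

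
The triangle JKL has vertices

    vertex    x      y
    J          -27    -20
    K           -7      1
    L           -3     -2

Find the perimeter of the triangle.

64

|JK| = √((20)² + (21)²) = √841 = 29
|KL| = √((4)² + (-3)²) = √25 = 5
|LJ| = √((-24)² + (-18)²) = √900 = 30
Perimeter = 29 + 5 + 30 = 64.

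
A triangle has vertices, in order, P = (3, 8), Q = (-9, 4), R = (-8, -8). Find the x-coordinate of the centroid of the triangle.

Apply Gauss's area formula. First the cross-terms c_i = x_i·y_{i+1} − x_{i+1}·y_i:
  84, 104, -40  ⇒  2A = 148, A = 74.
Then Σ (x_i + x_{i+1})·c_i = -2072, so x̄ = -2072 / (6·74) = -14/3.

-14/3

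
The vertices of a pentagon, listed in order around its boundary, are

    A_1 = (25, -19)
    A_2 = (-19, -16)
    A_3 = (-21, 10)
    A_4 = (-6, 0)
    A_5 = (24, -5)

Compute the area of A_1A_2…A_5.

Cross-terms: -761, -526, 60, 30, -331  ⇒  Σ = -1528
Area = |Σ|/2 = 764.

764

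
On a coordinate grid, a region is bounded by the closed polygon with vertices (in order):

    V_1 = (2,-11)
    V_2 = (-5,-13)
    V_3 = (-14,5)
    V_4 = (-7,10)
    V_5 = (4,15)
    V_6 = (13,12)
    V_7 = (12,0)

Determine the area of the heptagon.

Apply the shoelace (surveyor's) formula: 2A = Σ (x_i·y_{i+1} − x_{i+1}·y_i), indices taken mod 7.
Σ = (-81) + (-207) + (-105) + (-145) + (-147) + (-144) + (-132) = -961
Area = |Σ|/2 = 480.5.

480.5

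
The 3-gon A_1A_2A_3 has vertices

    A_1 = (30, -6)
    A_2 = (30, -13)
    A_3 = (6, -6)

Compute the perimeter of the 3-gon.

|A_1A_2| = √((0)² + (-7)²) = √49 = 7
|A_2A_3| = √((-24)² + (7)²) = √625 = 25
|A_3A_1| = √((24)² + (0)²) = √576 = 24
Perimeter = 7 + 25 + 24 = 56.

56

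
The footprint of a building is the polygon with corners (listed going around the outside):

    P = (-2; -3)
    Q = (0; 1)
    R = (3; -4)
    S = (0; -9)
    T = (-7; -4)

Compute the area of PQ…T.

41

Cross-terms: -2, -3, -27, -63, 13  ⇒  Σ = -82
Area = |Σ|/2 = 41.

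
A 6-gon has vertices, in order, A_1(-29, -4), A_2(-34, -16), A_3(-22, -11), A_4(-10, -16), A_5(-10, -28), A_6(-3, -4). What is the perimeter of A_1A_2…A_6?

|A_1A_2| = √((-5)² + (-12)²) = √169 = 13
|A_2A_3| = √((12)² + (5)²) = √169 = 13
|A_3A_4| = √((12)² + (-5)²) = √169 = 13
|A_4A_5| = √((0)² + (-12)²) = √144 = 12
|A_5A_6| = √((7)² + (24)²) = √625 = 25
|A_6A_1| = √((-26)² + (0)²) = √676 = 26
Perimeter = 13 + 13 + 13 + 12 + 25 + 26 = 102.

102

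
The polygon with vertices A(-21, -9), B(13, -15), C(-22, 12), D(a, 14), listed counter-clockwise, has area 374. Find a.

-24

Write out the shoelace sum; only the two edges meeting at D involve a:
2·Area = [((-22)·14 − a·12) + (a·(-9) − (-21)·14)] + 258
       = -21·a + 244 = 748
⇒ a = -24.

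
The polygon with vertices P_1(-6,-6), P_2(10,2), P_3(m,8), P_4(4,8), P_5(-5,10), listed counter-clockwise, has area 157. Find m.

8

The doubled signed area Σ (x_i y_{i+1} − x_{i+1} y_i) is linear in m.
With m=0 it equals 266; the coefficient of m is 6 (from the two edges through P_3).
So 6·m + 266 = 2·157 = 314 ⇒ m = 8.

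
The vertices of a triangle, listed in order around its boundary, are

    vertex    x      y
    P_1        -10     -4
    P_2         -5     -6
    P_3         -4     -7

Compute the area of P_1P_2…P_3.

1.5

Apply the shoelace (surveyor's) formula: 2A = Σ (x_i·y_{i+1} − x_{i+1}·y_i), indices taken mod 3.
P_1→P_2: (-10)(-6) − (-5)(-4) = 40
P_2→P_3: (-5)(-7) − (-4)(-6) = 11
P_3→P_1: (-4)(-4) − (-10)(-7) = -54
Σ = -3
Area = |Σ|/2 = 1.5.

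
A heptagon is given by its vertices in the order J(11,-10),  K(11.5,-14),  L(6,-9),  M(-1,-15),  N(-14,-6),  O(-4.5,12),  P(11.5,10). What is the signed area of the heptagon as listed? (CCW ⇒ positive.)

-482.25

Σ = (-39) + (-19.5) + (-99) + (-204) + (-195) + (-183) + (-225) = -964.5
Signed area = Σ/2 = -482.25 (negative ⇒ clockwise traversal).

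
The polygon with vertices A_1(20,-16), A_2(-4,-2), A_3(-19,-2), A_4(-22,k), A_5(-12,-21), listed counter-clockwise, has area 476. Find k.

-8

Write out the shoelace sum; only the two edges meeting at A_4 involve k:
2·Area = [((-19)·k − (-22)·(-2)) + ((-22)·(-21) − (-12)·k)] + 478
       = -7·k + 896 = 952
⇒ k = -8.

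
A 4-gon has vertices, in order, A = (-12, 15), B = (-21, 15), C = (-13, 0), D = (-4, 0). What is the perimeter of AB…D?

52

|AB| = √((-9)² + (0)²) = √81 = 9
|BC| = √((8)² + (-15)²) = √289 = 17
|CD| = √((9)² + (0)²) = √81 = 9
|DA| = √((-8)² + (15)²) = √289 = 17
Perimeter = 9 + 17 + 9 + 17 = 52.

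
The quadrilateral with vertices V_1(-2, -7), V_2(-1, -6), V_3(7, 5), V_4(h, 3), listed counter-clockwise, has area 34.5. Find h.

The doubled signed area Σ (x_i y_{i+1} − x_{i+1} y_i) is linear in h.
With h=0 it equals 69; the coefficient of h is -12 (from the two edges through V_4).
So -12·h + 69 = 2·34.5 = 69 ⇒ h = 0.

0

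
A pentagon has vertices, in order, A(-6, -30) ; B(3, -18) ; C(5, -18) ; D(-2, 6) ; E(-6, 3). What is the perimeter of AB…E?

|AB| = √((9)² + (12)²) = √225 = 15
|BC| = √((2)² + (0)²) = √4 = 2
|CD| = √((-7)² + (24)²) = √625 = 25
|DE| = √((-4)² + (-3)²) = √25 = 5
|EA| = √((0)² + (-33)²) = √1089 = 33
Perimeter = 15 + 2 + 25 + 5 + 33 = 80.

80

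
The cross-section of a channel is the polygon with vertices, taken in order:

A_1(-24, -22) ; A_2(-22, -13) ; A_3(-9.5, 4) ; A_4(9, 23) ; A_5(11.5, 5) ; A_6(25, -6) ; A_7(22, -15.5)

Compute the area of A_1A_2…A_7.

Apply the shoelace (surveyor's) formula: 2A = Σ (x_i·y_{i+1} − x_{i+1}·y_i), indices taken mod 7.
Σ = (-172) + (-211.5) + (-254.5) + (-219.5) + (-194) + (-255.5) + (-856) = -2163
Area = |Σ|/2 = 1081.5.

1081.5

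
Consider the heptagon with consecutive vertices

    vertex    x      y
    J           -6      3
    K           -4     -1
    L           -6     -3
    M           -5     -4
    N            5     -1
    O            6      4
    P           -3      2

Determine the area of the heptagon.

Apply the shoelace formula: 2A = Σ (x_i·y_{i+1} − x_{i+1}·y_i), indices taken mod 7.
Cross-terms: 18, 6, 9, 25, 26, 24, 3  ⇒  Σ = 111
Area = |Σ|/2 = 55.5.

55.5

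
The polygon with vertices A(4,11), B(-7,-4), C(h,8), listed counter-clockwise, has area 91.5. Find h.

Write out the shoelace sum; only the two edges meeting at C involve h:
2·Area = [((-7)·8 − h·(-4)) + (h·11 − 4·8)] + 61
       = 15·h + -27 = 183
⇒ h = 14.

14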